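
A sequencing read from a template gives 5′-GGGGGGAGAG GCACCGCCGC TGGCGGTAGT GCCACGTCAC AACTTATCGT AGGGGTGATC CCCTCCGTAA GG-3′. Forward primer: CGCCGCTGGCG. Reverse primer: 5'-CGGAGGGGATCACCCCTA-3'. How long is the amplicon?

The forward primer matches the template at positions 15–25.
Reverse complement of the reverse primer: TAGGGGTGATCCCCTCCG. This occurs on the top strand at positions 50–67.
Product length = (reverse-primer end) − (forward-primer start) + 1 = 67 − 15 + 1 = 53 bp.

53 bp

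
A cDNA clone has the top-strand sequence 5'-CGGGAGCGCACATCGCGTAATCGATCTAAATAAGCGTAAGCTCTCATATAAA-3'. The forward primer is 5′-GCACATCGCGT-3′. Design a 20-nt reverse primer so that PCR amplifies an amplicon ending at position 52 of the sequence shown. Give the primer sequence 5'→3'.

5'-TTTATATGAGAGCTTACGCT-3'

The forward primer binds at positions 8–18; the product's 3' end on the top strand is position 52.
The reverse primer anneals to the top strand over positions 33–52, i.e. to AGCGTAAGCTCTCATATAAA.
Its sequence written 5'→3' is the reverse complement: TTTATATGAGAGCTTACGCT.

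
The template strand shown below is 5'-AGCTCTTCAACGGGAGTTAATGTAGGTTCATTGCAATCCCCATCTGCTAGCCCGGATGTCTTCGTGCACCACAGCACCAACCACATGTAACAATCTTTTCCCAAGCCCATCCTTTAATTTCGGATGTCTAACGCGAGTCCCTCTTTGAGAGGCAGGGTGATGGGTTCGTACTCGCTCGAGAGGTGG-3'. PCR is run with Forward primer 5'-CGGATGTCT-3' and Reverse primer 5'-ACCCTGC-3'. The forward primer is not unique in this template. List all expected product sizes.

106 bp, 38 bp

The forward primer CGGATGTCT matches the top strand at positions 53–61, 121–129.
The reverse primer's reverse complement is GCAGGGT, matching at positions 152–158.
Each forward site pairs with the reverse site to give a product ending at position 158: sizes 106, 38 bp.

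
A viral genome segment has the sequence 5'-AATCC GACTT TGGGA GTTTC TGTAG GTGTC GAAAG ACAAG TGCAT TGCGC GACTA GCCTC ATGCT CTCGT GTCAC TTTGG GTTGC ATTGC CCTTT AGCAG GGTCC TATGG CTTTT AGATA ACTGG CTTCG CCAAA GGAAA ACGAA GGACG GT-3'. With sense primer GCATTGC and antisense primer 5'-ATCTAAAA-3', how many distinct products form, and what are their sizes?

The forward primer GCATTGC matches the top strand at positions 42–48, 84–90.
The reverse primer's reverse complement is TTTTAGAT, matching at positions 112–119.
Each forward site pairs with the reverse site to give a product ending at position 119: sizes 78, 36 bp.

Two products: 78 bp, 36 bp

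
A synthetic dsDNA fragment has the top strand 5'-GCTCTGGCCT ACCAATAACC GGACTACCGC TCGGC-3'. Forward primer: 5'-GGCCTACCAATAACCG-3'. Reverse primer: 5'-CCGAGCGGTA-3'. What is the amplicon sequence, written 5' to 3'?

5'-GGCCTACCAATAACCGGACTACCGCTCGG-3'

Forward primer GGCCTACCAATAACCG is found on the top strand at positions 6–21.
Reverse complement of the reverse primer: TACCGCTCGG. This occurs on the top strand at positions 25–34.
The product is the template from position 6 through 34 (29 bp).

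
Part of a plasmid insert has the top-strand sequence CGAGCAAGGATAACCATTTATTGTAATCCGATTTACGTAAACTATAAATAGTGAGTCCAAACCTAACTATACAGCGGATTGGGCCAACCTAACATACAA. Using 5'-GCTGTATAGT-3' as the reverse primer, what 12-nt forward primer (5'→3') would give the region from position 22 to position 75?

5'-TGTAATCCGATT-3'

The reverse primer's reverse complement ACTATACAGC matches the template at positions 66–75; the product starts at position 22.
The forward primer is identical to the top strand over positions 22–33: TGTAATCCGATT.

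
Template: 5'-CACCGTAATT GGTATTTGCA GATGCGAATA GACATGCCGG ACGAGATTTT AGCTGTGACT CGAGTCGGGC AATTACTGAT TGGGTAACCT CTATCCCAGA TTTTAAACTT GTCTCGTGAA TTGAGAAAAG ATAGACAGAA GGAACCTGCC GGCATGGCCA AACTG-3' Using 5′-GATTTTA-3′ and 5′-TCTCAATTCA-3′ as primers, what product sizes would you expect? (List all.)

The forward primer GATTTTA matches the top strand at positions 45–51, 99–105.
The reverse primer's reverse complement is TGAATTGAGA, matching at positions 117–126.
Each forward site pairs with the reverse site to give a product ending at position 126: sizes 82, 28 bp.

82 bp, 28 bp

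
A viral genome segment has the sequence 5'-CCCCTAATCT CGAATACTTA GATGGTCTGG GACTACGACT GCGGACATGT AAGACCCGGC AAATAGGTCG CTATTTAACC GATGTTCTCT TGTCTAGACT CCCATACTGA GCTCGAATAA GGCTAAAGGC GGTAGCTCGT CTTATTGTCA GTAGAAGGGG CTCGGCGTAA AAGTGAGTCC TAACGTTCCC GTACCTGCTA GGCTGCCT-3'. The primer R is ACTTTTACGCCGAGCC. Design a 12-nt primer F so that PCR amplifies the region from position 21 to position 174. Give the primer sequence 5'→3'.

The reverse primer's reverse complement GGCTCGGCGTAAAAGT matches the template at positions 159–174; the product starts at position 21.
The forward primer is identical to the top strand over positions 21–32: GATGGTCTGGGA.

5'-GATGGTCTGGGA-3'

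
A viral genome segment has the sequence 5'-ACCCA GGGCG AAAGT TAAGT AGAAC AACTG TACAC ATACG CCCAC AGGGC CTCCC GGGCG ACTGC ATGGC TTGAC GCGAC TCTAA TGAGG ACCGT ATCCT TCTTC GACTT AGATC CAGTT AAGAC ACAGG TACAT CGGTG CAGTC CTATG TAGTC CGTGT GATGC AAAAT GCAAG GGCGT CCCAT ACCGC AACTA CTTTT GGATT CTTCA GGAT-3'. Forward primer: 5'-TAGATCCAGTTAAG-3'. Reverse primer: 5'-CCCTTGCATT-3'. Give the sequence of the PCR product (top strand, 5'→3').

The forward primer matches the template at positions 110–123.
Reverse complement of the reverse primer: AATGCAAGGG. This occurs on the top strand at positions 168–177.
The product is the template from position 110 through 177 (68 bp).

5'-TAGATCCAGTTAAGACACAGGTACATCGGTGCAGTCCTATGTAGTCCGTGTGATGCAAAATGCAAGGG-3'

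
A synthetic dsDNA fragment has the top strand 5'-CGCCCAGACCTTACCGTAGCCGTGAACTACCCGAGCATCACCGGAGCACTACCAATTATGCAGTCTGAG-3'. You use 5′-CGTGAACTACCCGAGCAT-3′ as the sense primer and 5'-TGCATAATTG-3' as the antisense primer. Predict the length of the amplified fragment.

42 bp

Forward primer CGTGAACTACCCGAGCAT is found on the top strand at positions 21–38.
Reverse complement of the reverse primer: CAATTATGCA. This occurs on the top strand at positions 53–62.
Amplicon spans positions 21–62: 42 bp.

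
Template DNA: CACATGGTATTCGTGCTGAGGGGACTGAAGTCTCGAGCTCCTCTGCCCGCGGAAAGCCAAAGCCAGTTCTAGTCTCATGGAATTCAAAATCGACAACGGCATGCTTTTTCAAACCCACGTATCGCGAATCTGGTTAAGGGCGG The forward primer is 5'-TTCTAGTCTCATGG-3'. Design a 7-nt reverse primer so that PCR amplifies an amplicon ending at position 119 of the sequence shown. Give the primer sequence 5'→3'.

The forward primer binds at positions 67–80; the product's 3' end on the top strand is position 119.
The reverse primer anneals to the top strand over positions 113–119, i.e. to ACCCACG.
Its sequence written 5'→3' is the reverse complement: CGTGGGT.

5'-CGTGGGT-3'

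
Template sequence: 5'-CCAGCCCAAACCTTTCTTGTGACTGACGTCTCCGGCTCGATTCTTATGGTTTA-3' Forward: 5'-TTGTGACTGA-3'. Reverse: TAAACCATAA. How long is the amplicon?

Scanning the template, TTGTGACTGA occurs at positions 17–26; this primer anneals to the bottom strand there with its 3' end pointing downstream.
The reverse primer's reverse complement is TTATGGTTTA, which matches the template at positions 44–53.
Amplicon spans positions 17–53: 37 bp.

37 bp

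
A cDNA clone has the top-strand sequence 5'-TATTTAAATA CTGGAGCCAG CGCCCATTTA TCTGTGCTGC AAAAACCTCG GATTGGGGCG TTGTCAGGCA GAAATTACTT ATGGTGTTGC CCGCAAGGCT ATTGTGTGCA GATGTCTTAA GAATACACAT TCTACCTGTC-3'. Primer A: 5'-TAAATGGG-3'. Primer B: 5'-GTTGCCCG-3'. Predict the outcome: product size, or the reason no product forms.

Primer A (TAAATGGG) has reverse complement CCCATTTA, which matches the top strand at positions 23–30; primer A anneals to the top strand there with its 3' end pointing upstream toward position 23.
Primer B (GTTGCCCG) matches the top strand directly at positions 86–93; it anneals to the bottom strand with its 3' end pointing downstream toward position 93.
The 3' ends diverge (primer A extends toward position 1, primer B toward position 140), so the primers never converge on a shared product.

No product — the primers' 3' ends point away from each other.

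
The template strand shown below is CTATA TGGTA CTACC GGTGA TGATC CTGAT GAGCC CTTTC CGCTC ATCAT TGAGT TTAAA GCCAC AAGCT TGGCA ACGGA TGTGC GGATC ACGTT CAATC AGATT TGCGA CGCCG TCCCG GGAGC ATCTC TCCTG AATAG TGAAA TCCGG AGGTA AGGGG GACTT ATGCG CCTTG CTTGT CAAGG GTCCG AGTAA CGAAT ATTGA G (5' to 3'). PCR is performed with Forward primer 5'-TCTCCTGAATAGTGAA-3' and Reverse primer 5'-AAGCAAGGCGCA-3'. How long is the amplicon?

50 bp

Scanning the template, TCTCCTGAATAGTGAA occurs at positions 129–144; this primer anneals to the bottom strand there with its 3' end pointing downstream.
Reverse complement of the reverse primer: TGCGCCTTGCTT. This occurs on the top strand at positions 167–178.
The product runs from position 129 to position 178, so its length is 178 − 129 + 1 = 50 bp.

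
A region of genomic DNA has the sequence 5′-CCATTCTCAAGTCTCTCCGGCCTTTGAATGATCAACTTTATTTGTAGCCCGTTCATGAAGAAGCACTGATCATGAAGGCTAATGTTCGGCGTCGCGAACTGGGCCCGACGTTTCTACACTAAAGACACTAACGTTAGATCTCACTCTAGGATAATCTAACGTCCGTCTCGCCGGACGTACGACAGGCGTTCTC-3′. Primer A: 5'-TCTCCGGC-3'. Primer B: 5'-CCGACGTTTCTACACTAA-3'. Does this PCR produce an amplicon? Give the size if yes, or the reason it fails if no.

Primer A (TCTCCGGC) matches the top strand at positions 14–21 (3' end points downstream).
Primer B (CCGACGTTTCTACACTAA) also matches the top strand directly, at positions 105–122 — its reverse complement TTAGTGTAGAAACGTCGG is not present.
Both primers anneal to the bottom strand with 3' ends pointing the same way, so neither can prime synthesis back toward the other.

No product — both primers anneal to the same strand and extend in the same direction.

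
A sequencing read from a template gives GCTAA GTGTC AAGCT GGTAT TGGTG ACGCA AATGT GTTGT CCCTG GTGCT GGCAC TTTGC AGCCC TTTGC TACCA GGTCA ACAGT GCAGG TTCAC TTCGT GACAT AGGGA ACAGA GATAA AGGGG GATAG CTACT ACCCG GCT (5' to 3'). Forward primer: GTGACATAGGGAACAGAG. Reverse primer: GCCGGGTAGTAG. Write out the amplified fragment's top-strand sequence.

5'-GTGACATAGGGAACAGAGATAAAGGGGGATAGCTACTACCCGGC-3'

Scanning the template, GTGACATAGGGAACAGAG occurs at positions 99–116; this primer anneals to the bottom strand there with its 3' end pointing downstream.
Reverse complement of the reverse primer: CTACTACCCGGC. This occurs on the top strand at positions 131–142.
The product is the template from position 99 through 142 (44 bp).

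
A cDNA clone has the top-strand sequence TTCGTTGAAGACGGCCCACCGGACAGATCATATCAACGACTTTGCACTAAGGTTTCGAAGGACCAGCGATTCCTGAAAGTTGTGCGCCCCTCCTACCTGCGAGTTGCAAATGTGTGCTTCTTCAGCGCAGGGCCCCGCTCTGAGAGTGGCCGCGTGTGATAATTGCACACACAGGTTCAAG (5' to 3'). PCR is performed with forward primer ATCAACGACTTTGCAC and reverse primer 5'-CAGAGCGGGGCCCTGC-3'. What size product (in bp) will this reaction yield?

The forward primer matches the template at positions 32–47.
Reverse complement of the reverse primer: GCAGGGCCCCGCTCTG. This occurs on the top strand at positions 127–142.
The product runs from position 32 to position 142, so its length is 142 − 32 + 1 = 111 bp.

111 bp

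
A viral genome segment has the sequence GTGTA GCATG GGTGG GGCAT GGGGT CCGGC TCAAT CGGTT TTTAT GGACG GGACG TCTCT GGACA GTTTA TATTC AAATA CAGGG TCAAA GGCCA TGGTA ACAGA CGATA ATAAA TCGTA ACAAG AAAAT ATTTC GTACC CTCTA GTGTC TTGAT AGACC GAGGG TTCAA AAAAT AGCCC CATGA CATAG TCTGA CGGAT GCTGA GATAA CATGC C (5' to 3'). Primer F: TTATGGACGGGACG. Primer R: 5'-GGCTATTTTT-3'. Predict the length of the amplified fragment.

138 bp

Forward primer TTATGGACGGGACG is found on the top strand at positions 42–55.
The reverse primer's reverse complement is AAAAATAGCC, which matches the template at positions 170–179.
Amplicon spans positions 42–179: 138 bp.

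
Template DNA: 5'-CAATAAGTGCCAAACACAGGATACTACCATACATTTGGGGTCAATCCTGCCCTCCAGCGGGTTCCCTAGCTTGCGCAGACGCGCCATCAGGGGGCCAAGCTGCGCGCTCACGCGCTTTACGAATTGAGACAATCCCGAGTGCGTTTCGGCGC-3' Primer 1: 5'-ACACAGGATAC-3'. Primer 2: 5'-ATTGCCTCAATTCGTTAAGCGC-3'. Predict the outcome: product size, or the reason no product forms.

No product — primer 2 has no binding site in the template.

Primer 2 (ATTGCCTCAATTCGTTAAGCGC) does not match the top strand, and its reverse complement GCGCTTAACGAATTGAGGCAAT does not match either.
With no annealing site for primer 2, no amplification occurs.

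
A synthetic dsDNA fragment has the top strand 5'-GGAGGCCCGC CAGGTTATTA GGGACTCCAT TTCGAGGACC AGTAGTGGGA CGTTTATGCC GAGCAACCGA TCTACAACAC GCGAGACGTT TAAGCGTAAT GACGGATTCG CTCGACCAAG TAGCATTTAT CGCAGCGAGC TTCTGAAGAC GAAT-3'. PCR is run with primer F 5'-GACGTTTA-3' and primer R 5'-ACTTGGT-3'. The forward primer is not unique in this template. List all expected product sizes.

The forward primer GACGTTTA matches the top strand at positions 49–56, 85–92.
The reverse primer's reverse complement is ACCAAGT, matching at positions 115–121.
Each forward site pairs with the reverse site to give a product ending at position 121: sizes 73, 37 bp.

73 bp, 37 bp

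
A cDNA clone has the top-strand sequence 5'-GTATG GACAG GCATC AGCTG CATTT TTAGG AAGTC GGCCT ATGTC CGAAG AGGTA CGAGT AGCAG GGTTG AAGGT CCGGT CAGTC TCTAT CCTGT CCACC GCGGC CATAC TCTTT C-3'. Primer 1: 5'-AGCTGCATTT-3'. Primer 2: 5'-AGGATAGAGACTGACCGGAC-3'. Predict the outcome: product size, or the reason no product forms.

Yes — a 78 bp product.

Primer 1 (AGCTGCATTT) matches the top strand at positions 16–25; it acts as a forward primer.
Primer 2's reverse complement is GTCCGGTCAGTCTCTATCCT, matching the top strand at positions 74–93; it acts as a reverse primer.
The 3' ends face each other across positions 16–93, giving a 78 bp product.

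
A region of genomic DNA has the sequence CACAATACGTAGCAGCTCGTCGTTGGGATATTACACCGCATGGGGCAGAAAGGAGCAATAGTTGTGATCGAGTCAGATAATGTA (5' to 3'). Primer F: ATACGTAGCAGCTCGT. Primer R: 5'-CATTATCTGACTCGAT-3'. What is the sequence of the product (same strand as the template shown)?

Scanning the template, ATACGTAGCAGCTCGT occurs at positions 5–20; this primer anneals to the bottom strand there with its 3' end pointing downstream.
Reverse complement of the reverse primer: ATCGAGTCAGATAATG. This occurs on the top strand at positions 67–82.
The product is the template from position 5 through 82 (78 bp).

5'-ATACGTAGCAGCTCGTCGTTGGGATATTACACCGCATGGGGCAGAAAGGAGCAATAGTTGTGATCGAGTCAGATAATG-3'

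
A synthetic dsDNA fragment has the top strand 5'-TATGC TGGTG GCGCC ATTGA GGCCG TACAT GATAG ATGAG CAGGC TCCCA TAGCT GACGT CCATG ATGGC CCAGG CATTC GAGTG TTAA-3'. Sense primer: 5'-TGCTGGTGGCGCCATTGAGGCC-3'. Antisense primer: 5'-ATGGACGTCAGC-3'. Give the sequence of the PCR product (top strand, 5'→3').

5'-TGCTGGTGGCGCCATTGAGGCCGTACATGATAGATGAGCAGGCTCCCATAGCTGACGTCCAT-3'

The forward primer matches the template at positions 3–24.
Reverse complement of the reverse primer: GCTGACGTCCAT. This occurs on the top strand at positions 53–64.
The product is the template from position 3 through 64 (62 bp).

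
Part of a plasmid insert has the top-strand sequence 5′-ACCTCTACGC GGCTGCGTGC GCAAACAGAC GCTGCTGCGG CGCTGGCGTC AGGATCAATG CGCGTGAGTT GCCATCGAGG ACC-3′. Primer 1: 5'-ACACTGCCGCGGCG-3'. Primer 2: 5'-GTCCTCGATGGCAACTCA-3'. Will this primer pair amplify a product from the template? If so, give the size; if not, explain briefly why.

No product — primer 1 has no binding site in the template.

Primer 1 (ACACTGCCGCGGCG) does not match the top strand, and its reverse complement CGCCGCGGCAGTGT does not match either.
With no annealing site for primer 1, no amplification occurs.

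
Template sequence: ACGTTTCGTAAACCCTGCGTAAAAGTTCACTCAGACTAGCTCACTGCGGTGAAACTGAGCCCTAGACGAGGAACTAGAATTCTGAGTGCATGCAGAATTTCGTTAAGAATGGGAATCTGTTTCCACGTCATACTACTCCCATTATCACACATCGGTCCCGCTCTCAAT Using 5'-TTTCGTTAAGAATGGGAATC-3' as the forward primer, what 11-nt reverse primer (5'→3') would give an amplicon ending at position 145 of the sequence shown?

5'-ATAATGGGAGT-3'

The forward primer binds at positions 98–117; the product's 3' end on the top strand is position 145.
The reverse primer anneals to the top strand over positions 135–145, i.e. to ACTCCCATTAT.
Its sequence written 5'→3' is the reverse complement: ATAATGGGAGT.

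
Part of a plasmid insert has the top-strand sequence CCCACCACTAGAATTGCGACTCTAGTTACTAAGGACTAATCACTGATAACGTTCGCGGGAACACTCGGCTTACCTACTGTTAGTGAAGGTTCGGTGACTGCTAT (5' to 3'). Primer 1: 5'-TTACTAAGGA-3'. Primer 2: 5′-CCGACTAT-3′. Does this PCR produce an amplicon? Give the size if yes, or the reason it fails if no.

Primer 2 (CCGACTAT) does not match the top strand, and its reverse complement ATAGTCGG does not match either.
With no annealing site for primer 2, no amplification occurs.

No product — primer 2 has no binding site in the template.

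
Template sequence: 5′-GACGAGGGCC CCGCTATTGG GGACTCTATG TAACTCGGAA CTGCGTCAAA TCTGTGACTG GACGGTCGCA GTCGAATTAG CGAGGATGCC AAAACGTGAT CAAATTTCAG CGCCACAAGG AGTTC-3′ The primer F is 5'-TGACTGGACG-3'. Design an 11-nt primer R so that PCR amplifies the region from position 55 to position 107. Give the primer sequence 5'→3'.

The product's 3' end on the top strand is position 107.
The reverse primer anneals to the top strand over positions 97–107, i.e. to TGATCAAATTT.
Its sequence written 5'→3' is the reverse complement: AAATTTGATCA.

5'-AAATTTGATCA-3'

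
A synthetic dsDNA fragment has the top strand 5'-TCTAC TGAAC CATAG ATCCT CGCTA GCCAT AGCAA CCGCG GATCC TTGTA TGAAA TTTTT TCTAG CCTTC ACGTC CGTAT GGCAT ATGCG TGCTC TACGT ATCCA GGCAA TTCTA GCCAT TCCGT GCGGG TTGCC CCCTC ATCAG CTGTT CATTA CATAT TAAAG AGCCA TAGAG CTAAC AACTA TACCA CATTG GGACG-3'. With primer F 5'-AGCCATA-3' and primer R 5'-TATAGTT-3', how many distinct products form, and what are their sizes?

The forward primer AGCCATA matches the top strand at positions 25–31, 166–172.
The reverse primer's reverse complement is AACTATA, matching at positions 181–187.
Each forward site pairs with the reverse site to give a product ending at position 187: sizes 163, 22 bp.

Two products: 163 bp, 22 bp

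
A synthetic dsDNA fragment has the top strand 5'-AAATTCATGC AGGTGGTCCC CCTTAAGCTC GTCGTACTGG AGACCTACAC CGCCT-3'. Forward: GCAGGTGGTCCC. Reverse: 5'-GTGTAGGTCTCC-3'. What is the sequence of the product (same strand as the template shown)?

5'-GCAGGTGGTCCCCCTTAAGCTCGTCGTACTGGAGACCTACAC-3'

Forward primer GCAGGTGGTCCC is found on the top strand at positions 9–20.
Taking the reverse complement of GTGTAGGTCTCC gives GGAGACCTACAC, found at positions 39–50 on the template; the primer anneals here to the top strand with its 3' end pointing upstream.
The product is the template from position 9 through 50 (42 bp).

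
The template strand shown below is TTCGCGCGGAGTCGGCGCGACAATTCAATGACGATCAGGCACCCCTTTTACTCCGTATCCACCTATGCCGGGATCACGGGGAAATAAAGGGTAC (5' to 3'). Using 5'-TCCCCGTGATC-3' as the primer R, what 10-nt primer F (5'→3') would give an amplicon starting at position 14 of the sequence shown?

5'-GGCGCGACAA-3'

The reverse primer's reverse complement GATCACGGGGA matches the template at positions 72–82; the product starts at position 14.
The forward primer is identical to the top strand over positions 14–23: GGCGCGACAA.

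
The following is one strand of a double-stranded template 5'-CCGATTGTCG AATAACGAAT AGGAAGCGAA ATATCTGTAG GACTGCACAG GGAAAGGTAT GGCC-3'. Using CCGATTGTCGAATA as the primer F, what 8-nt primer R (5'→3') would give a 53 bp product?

5'-TCCCTGTG-3'

The forward primer binds at positions 1–14, so a 53 bp product ends at position 1 + 53 − 1 = 53.
The reverse primer anneals to the top strand over positions 46–53, i.e. to CACAGGGA.
Its sequence written 5'→3' is the reverse complement: TCCCTGTG.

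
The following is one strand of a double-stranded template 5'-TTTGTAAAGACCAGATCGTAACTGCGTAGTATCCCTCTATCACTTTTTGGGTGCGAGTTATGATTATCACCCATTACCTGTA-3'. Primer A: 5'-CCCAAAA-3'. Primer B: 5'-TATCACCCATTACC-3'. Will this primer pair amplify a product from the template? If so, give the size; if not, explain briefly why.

No product — the primers' 3' ends point away from each other.

Primer A (CCCAAAA) has reverse complement TTTTGGG, which matches the top strand at positions 45–51; primer A anneals to the top strand there with its 3' end pointing upstream toward position 45.
Primer B (TATCACCCATTACC) matches the top strand directly at positions 65–78; it anneals to the bottom strand with its 3' end pointing downstream toward position 78.
The 3' ends diverge (primer A extends toward position 1, primer B toward position 82), so the primers never converge on a shared product.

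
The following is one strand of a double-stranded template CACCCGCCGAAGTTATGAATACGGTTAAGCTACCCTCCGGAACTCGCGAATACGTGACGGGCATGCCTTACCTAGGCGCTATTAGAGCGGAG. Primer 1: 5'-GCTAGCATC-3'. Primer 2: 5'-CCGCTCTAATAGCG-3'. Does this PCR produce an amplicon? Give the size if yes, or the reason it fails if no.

No product — primer 1 has no binding site in the template.

Primer 1 (GCTAGCATC) does not match the top strand, and its reverse complement GATGCTAGC does not match either.
With no annealing site for primer 1, no amplification occurs.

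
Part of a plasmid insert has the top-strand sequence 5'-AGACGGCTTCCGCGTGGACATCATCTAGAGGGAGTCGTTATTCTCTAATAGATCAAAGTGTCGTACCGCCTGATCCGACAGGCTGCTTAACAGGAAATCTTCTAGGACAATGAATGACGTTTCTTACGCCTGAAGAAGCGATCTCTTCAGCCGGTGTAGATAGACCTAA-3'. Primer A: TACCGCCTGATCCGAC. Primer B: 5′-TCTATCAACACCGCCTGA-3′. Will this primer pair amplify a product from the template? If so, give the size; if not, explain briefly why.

No product — primer B has no binding site in the template.

Primer B (TCTATCAACACCGCCTGA) does not match the top strand, and its reverse complement TCAGGCGGTGTTGATAGA does not match either.
With no annealing site for primer B, no amplification occurs.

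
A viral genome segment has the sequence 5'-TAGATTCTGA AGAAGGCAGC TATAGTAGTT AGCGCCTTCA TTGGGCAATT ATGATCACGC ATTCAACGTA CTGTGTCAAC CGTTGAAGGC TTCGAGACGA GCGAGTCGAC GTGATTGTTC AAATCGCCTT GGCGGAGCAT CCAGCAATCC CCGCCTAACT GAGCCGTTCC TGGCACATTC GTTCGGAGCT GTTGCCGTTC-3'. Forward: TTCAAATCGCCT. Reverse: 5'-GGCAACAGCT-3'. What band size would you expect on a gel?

Forward primer TTCAAATCGCCT is found on the top strand at positions 118–129.
Reverse complement of the reverse primer: AGCTGTTGCC. This occurs on the top strand at positions 187–196.
The product runs from position 118 to position 196, so its length is 196 − 118 + 1 = 79 bp.

79 bp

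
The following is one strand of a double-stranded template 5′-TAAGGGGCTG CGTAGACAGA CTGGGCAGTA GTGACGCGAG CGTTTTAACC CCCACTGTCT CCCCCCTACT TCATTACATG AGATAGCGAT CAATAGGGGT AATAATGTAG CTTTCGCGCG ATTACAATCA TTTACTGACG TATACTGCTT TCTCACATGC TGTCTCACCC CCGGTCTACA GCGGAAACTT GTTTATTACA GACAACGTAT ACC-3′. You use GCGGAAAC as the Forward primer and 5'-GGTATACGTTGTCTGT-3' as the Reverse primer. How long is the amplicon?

Scanning the template, GCGGAAAC occurs at positions 181–188; this primer anneals to the bottom strand there with its 3' end pointing downstream.
Reverse complement of the reverse primer: ACAGACAACGTATACC. This occurs on the top strand at positions 198–213.
Product length = (reverse-primer end) − (forward-primer start) + 1 = 213 − 181 + 1 = 33 bp.

33 bp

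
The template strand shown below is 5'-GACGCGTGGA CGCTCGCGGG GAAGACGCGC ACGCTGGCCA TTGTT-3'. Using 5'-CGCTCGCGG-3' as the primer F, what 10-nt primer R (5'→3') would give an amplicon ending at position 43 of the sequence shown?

The forward primer binds at positions 11–19; the product's 3' end on the top strand is position 43.
The reverse primer anneals to the top strand over positions 34–43, i.e. to CTGGCCATTG.
Its sequence written 5'→3' is the reverse complement: CAATGGCCAG.

5'-CAATGGCCAG-3'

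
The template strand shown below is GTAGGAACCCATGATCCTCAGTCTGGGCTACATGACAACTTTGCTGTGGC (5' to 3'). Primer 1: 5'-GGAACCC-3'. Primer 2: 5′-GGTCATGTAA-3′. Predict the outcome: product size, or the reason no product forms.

No product — primer 2 has no binding site in the template.

Primer 2 (GGTCATGTAA) does not match the top strand, and its reverse complement TTACATGACC does not match either.
With no annealing site for primer 2, no amplification occurs.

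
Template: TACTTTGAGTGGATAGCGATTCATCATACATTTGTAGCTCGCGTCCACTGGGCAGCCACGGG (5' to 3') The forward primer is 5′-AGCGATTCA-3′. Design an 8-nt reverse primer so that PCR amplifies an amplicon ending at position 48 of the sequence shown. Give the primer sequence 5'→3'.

5'-GTGGACGC-3'

The forward primer binds at positions 15–23; the product's 3' end on the top strand is position 48.
The reverse primer anneals to the top strand over positions 41–48, i.e. to GCGTCCAC.
Its sequence written 5'→3' is the reverse complement: GTGGACGC.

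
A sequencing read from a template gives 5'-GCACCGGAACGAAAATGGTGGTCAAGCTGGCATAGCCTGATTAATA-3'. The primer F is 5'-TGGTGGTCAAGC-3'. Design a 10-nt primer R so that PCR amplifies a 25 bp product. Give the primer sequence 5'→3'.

5'-TCAGGCTATG-3'

The forward primer binds at positions 16–27, so a 25 bp product ends at position 16 + 25 − 1 = 40.
The reverse primer anneals to the top strand over positions 31–40, i.e. to CATAGCCTGA.
Its sequence written 5'→3' is the reverse complement: TCAGGCTATG.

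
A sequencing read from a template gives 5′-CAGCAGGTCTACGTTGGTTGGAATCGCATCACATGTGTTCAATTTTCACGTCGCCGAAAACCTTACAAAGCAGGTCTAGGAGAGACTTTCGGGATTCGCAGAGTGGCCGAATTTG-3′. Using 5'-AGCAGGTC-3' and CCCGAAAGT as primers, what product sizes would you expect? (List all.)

The forward primer AGCAGGTC matches the top strand at positions 2–9, 69–76.
The reverse primer's reverse complement is ACTTTCGGG, matching at positions 85–93.
Each forward site pairs with the reverse site to give a product ending at position 93: sizes 92, 25 bp.

92 bp, 25 bp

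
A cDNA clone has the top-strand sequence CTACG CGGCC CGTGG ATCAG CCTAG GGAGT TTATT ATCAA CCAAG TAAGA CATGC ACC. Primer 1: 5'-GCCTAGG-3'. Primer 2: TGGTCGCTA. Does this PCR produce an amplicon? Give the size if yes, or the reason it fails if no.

No product — primer 2 has no binding site in the template.

Primer 2 (TGGTCGCTA) does not match the top strand, and its reverse complement TAGCGACCA does not match either.
With no annealing site for primer 2, no amplification occurs.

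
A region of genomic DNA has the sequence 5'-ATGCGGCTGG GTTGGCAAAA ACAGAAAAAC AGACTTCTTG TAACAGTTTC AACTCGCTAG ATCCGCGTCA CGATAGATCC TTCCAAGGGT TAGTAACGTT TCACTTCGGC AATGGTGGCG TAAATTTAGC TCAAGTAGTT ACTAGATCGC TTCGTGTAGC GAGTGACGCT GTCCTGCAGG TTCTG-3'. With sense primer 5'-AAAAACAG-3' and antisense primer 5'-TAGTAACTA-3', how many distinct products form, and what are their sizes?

The forward primer AAAAACAG matches the top strand at positions 17–24, 25–32.
The reverse primer's reverse complement is TAGTTACTA, matching at positions 136–144.
Each forward site pairs with the reverse site to give a product ending at position 144: sizes 128, 120 bp.

Two products: 128 bp, 120 bp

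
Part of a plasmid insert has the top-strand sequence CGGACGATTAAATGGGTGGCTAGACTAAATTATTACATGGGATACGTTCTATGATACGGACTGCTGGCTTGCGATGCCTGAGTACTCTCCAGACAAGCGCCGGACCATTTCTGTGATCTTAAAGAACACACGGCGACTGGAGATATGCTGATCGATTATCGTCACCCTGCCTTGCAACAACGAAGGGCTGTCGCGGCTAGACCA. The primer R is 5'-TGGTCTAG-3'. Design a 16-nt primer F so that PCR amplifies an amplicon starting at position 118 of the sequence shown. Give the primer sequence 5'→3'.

The reverse primer's reverse complement CTAGACCA matches the template at positions 197–204; the product starts at position 118.
The forward primer is identical to the top strand over positions 118–133: CTTAAAGAACACACGG.

5'-CTTAAAGAACACACGG-3'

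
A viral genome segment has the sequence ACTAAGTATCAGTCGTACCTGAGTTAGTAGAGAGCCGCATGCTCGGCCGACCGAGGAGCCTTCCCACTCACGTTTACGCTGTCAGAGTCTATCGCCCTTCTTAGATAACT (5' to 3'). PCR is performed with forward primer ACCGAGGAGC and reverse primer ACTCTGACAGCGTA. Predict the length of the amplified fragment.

39 bp

The forward primer matches the template at positions 50–59.
Reverse complement of the reverse primer: TACGCTGTCAGAGT. This occurs on the top strand at positions 75–88.
The product runs from position 50 to position 88, so its length is 88 − 50 + 1 = 39 bp.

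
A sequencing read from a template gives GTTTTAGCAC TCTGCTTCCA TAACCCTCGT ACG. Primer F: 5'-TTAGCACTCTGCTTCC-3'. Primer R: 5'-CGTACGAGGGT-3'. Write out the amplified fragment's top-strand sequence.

5'-TTAGCACTCTGCTTCCATAACCCTCGTACG-3'

Scanning the template, TTAGCACTCTGCTTCC occurs at positions 4–19; this primer anneals to the bottom strand there with its 3' end pointing downstream.
The reverse primer's reverse complement is ACCCTCGTACG, which matches the template at positions 23–33.
The product is the template from position 4 through 33 (30 bp).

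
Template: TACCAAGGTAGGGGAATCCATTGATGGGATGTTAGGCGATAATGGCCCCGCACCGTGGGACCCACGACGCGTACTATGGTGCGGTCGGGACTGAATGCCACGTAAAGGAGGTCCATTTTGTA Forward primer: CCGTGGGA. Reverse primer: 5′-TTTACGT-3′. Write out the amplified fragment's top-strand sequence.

Forward primer CCGTGGGA is found on the top strand at positions 53–60.
Reverse complement of the reverse primer: ACGTAAA. This occurs on the top strand at positions 100–106.
The product is the template from position 53 through 106 (54 bp).

5'-CCGTGGGACCCACGACGCGTACTATGGTGCGGTCGGGACTGAATGCCACGTAAA-3'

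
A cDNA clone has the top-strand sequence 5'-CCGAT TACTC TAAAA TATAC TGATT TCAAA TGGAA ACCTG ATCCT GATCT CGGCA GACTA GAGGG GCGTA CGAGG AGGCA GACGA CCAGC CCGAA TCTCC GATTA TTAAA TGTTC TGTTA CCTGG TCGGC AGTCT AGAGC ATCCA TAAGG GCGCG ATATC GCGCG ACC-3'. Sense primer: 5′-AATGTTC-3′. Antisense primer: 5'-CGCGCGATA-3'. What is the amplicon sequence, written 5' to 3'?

5'-AATGTTCTGTTACCTGGTCGGCAGTCTAGAGCATCCATAAGGGCGCGATATCGCGCG-3'

Forward primer AATGTTC is found on the top strand at positions 109–115.
Reverse complement of the reverse primer: TATCGCGCG. This occurs on the top strand at positions 157–165.
The product is the template from position 109 through 165 (57 bp).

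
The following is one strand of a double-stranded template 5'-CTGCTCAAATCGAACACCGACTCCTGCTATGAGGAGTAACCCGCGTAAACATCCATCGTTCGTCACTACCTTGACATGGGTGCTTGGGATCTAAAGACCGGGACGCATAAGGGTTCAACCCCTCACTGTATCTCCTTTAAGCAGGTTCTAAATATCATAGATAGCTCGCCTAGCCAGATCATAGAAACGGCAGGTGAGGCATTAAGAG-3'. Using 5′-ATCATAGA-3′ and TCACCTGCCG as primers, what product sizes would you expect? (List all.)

44 bp, 20 bp

The forward primer ATCATAGA matches the top strand at positions 154–161, 178–185.
The reverse primer's reverse complement is CGGCAGGTGA, matching at positions 188–197.
Each forward site pairs with the reverse site to give a product ending at position 197: sizes 44, 20 bp.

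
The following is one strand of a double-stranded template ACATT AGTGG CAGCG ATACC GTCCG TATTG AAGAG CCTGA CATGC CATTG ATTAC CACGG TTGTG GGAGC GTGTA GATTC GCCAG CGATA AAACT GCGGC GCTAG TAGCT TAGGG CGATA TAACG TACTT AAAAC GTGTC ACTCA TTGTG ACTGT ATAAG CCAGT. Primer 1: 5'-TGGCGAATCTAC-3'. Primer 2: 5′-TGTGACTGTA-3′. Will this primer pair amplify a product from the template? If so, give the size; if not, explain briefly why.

No product — the primers' 3' ends point away from each other.

Primer 1 (TGGCGAATCTAC) has reverse complement GTAGATTCGCCA, which matches the top strand at positions 73–84; primer 1 anneals to the top strand there with its 3' end pointing upstream toward position 73.
Primer 2 (TGTGACTGTA) matches the top strand directly at positions 147–156; it anneals to the bottom strand with its 3' end pointing downstream toward position 156.
The 3' ends diverge (primer 1 extends toward position 1, primer 2 toward position 165), so the primers never converge on a shared product.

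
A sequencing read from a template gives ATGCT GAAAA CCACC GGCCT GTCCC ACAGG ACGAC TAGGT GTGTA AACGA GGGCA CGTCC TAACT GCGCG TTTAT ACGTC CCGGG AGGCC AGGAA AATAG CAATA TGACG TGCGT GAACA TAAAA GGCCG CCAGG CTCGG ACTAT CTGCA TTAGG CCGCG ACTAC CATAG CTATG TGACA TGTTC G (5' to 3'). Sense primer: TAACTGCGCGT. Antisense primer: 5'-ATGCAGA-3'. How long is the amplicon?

The forward primer matches the template at positions 61–71.
Taking the reverse complement of ATGCAGA gives TCTGCAT, found at positions 145–151 on the template; the primer anneals here to the top strand with its 3' end pointing upstream.
Amplicon spans positions 61–151: 91 bp.

91 bp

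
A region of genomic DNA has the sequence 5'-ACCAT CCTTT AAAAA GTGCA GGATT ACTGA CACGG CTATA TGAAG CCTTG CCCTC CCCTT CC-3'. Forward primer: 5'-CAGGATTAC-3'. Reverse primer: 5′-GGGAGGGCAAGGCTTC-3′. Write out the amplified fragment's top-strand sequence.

5'-CAGGATTACTGACACGGCTATATGAAGCCTTGCCCTCCC-3'

Scanning the template, CAGGATTAC occurs at positions 19–27; this primer anneals to the bottom strand there with its 3' end pointing downstream.
The reverse primer's reverse complement is GAAGCCTTGCCCTCCC, which matches the template at positions 42–57.
The product is the template from position 19 through 57 (39 bp).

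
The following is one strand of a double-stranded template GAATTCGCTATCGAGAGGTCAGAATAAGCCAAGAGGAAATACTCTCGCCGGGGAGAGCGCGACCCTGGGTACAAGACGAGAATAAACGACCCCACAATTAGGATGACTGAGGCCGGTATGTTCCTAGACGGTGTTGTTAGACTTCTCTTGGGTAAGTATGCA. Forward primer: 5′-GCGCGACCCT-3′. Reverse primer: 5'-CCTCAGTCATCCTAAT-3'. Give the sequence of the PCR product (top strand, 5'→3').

Forward primer GCGCGACCCT is found on the top strand at positions 57–66.
Reverse complement of the reverse primer: ATTAGGATGACTGAGG. This occurs on the top strand at positions 97–112.
The product is the template from position 57 through 112 (56 bp).

5'-GCGCGACCCTGGGTACAAGACGAGAATAAACGACCCCACAATTAGGATGACTGAGG-3'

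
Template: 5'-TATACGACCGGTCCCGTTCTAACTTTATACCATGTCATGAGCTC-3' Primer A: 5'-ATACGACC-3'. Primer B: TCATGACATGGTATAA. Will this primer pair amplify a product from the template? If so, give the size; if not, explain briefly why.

Yes — a 39 bp product.

Primer A (ATACGACC) matches the top strand at positions 2–9; it acts as a forward primer.
Primer B's reverse complement is TTATACCATGTCATGA, matching the top strand at positions 25–40; it acts as a reverse primer.
The 3' ends face each other across positions 2–40, giving a 39 bp product.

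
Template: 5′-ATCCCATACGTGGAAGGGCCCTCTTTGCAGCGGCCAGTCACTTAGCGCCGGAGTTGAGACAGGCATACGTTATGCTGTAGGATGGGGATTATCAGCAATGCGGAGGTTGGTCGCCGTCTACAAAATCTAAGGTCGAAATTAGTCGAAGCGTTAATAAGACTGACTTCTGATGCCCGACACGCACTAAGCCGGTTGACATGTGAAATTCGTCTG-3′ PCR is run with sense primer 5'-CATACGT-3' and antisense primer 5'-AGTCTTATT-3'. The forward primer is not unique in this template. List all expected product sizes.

157 bp, 98 bp

The forward primer CATACGT matches the top strand at positions 5–11, 64–70.
The reverse primer's reverse complement is AATAAGACT, matching at positions 153–161.
Each forward site pairs with the reverse site to give a product ending at position 161: sizes 157, 98 bp.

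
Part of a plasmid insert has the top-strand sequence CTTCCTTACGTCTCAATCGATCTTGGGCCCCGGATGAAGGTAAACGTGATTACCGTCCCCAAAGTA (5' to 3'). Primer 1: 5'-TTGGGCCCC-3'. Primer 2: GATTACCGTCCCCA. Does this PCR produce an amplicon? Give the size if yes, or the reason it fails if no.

No product — both primers anneal to the same strand and extend in the same direction.

Primer 1 (TTGGGCCCC) matches the top strand at positions 23–31 (3' end points downstream).
Primer 2 (GATTACCGTCCCCA) also matches the top strand directly, at positions 48–61 — its reverse complement TGGGGACGGTAATC is not present.
Both primers anneal to the bottom strand with 3' ends pointing the same way, so neither can prime synthesis back toward the other.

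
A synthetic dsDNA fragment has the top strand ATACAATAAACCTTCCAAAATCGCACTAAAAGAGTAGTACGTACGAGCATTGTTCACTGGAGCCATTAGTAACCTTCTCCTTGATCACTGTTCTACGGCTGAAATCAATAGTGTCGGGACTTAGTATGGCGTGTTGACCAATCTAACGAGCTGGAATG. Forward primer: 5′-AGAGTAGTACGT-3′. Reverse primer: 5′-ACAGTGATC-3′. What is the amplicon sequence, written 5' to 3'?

5'-AGAGTAGTACGTACGAGCATTGTTCACTGGAGCCATTAGTAACCTTCTCCTTGATCACTGT-3'

Forward primer AGAGTAGTACGT is found on the top strand at positions 31–42.
The reverse primer's reverse complement is GATCACTGT, which matches the template at positions 83–91.
The product is the template from position 31 through 91 (61 bp).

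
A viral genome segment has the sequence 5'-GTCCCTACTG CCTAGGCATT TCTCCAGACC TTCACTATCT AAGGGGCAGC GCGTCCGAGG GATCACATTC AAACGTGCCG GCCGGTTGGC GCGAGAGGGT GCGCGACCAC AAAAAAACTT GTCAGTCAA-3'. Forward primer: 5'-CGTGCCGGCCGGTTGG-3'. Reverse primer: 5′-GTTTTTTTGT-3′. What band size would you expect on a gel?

45 bp

The forward primer matches the template at positions 74–89.
Reverse complement of the reverse primer: ACAAAAAAAC. This occurs on the top strand at positions 109–118.
The product runs from position 74 to position 118, so its length is 118 − 74 + 1 = 45 bp.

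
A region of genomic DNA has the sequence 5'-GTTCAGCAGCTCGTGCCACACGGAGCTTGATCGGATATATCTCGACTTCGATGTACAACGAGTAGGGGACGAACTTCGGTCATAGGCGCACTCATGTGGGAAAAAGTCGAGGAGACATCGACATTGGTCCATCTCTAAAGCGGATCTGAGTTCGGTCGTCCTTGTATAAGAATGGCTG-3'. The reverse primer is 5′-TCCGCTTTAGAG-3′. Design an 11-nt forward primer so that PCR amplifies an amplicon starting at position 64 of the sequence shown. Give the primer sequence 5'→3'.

5'-AGGGGACGAAC-3'

The reverse primer's reverse complement CTCTAAAGCGGA matches the template at positions 133–144; the product starts at position 64.
The forward primer is identical to the top strand over positions 64–74: AGGGGACGAAC.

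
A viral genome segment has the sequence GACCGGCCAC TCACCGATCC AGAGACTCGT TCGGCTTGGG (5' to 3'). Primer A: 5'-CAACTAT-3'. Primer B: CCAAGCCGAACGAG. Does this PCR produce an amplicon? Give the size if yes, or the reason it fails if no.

No product — primer A has no binding site in the template.

Primer A (CAACTAT) does not match the top strand, and its reverse complement ATAGTTG does not match either.
With no annealing site for primer A, no amplification occurs.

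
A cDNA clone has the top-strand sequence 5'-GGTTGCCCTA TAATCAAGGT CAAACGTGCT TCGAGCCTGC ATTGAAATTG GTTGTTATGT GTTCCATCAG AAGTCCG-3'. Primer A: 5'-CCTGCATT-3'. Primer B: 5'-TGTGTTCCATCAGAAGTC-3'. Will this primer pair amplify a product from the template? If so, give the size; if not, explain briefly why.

Primer A (CCTGCATT) matches the top strand at positions 36–43 (3' end points downstream).
Primer B (TGTGTTCCATCAGAAGTC) also matches the top strand directly, at positions 58–75 — its reverse complement GACTTCTGATGGAACACA is not present.
Both primers anneal to the bottom strand with 3' ends pointing the same way, so neither can prime synthesis back toward the other.

No product — both primers anneal to the same strand and extend in the same direction.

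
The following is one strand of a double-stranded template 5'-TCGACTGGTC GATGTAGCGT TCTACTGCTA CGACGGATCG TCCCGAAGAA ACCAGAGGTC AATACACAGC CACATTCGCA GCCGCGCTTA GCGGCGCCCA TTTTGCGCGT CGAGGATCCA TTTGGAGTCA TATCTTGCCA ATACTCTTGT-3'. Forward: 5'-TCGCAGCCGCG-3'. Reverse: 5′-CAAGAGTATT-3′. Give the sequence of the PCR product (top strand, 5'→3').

Scanning the template, TCGCAGCCGCG occurs at positions 76–86; this primer anneals to the bottom strand there with its 3' end pointing downstream.
Reverse complement of the reverse primer: AATACTCTTG. This occurs on the top strand at positions 140–149.
The product is the template from position 76 through 149 (74 bp).

5'-TCGCAGCCGCGCTTAGCGGCGCCCATTTTGCGCGTCGAGGATCCATTTGGAGTCATATCTTGCCAATACTCTTG-3'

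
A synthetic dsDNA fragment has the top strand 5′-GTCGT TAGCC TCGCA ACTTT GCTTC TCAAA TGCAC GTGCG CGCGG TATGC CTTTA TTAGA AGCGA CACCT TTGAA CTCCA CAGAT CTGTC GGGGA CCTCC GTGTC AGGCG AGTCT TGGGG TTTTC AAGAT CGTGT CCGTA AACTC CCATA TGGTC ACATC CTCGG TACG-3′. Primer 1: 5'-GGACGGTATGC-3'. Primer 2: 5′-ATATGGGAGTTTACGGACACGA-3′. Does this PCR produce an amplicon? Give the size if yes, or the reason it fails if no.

Primer 1 (GGACGGTATGC) does not match the top strand, and its reverse complement GCATACCGTCC does not match either.
With no annealing site for primer 1, no amplification occurs.

No product — primer 1 has no binding site in the template.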